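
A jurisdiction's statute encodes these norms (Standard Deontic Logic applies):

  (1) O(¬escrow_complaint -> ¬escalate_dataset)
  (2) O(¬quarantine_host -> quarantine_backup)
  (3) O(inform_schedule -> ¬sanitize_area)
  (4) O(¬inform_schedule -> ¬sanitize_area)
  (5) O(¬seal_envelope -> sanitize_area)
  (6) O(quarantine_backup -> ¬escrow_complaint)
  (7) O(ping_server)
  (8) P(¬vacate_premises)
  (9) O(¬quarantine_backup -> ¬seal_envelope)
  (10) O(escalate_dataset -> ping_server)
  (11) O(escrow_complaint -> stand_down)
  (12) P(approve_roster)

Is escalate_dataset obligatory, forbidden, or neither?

Forbidden

By case analysis on ¬inform_schedule: premise 4 gives O(¬inform_schedule -> ¬sanitize_area) and premise 3 gives O(inform_schedule -> ¬sanitize_area), so O(¬sanitize_area) either way.
Premise 5 is O(¬seal_envelope -> sanitize_area); contrapositively O(¬sanitize_area -> seal_envelope). Since O(¬sanitize_area) holds, K gives O(seal_envelope).
The contrapositive of premise 9 (O(¬quarantine_backup -> ¬seal_envelope)) is O(seal_envelope -> quarantine_backup), and O(seal_envelope) is already established, so O(quarantine_backup).
With premise 6, O(quarantine_backup -> ¬escrow_complaint), the K-axiom yields O(¬escrow_complaint).
Premise 1 is O(¬escrow_complaint -> ¬escalate_dataset); since O(¬escrow_complaint), deontic closure gives O(¬escalate_dataset).
Premises 2, 7, 8, 10, 11, 12 do not contribute to this derivation.
Thus O(¬escalate_dataset), which is F(escalate_dataset): escalate_dataset is forbidden.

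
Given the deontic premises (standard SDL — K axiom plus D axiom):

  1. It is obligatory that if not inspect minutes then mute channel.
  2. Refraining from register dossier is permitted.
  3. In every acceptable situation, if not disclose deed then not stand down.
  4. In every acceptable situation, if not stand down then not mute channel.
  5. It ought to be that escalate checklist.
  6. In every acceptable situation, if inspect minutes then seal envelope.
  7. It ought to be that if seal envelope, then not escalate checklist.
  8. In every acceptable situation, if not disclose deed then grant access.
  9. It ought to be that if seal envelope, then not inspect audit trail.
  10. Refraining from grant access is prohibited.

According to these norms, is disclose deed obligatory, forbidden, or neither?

Obligatory

Premise 5 states O(escalate_checklist) outright.
Premise 7, O(seal_envelope → ¬escalate_checklist), contraposes to O(escalate_checklist → ¬seal_envelope); with O(escalate_checklist) we get O(¬seal_envelope).
Premise 6, O(inspect_minutes → seal_envelope), contraposes to O(¬seal_envelope → ¬inspect_minutes); with O(¬seal_envelope) we get O(¬inspect_minutes).
With premise 1, O(¬inspect_minutes → mute_channel), the K-axiom yields O(mute_channel).
The contrapositive of premise 4 (O(¬stand_down → ¬mute_channel)) is O(mute_channel → stand_down), and O(mute_channel) is already established, so O(stand_down).
Premise 3 is O(¬disclose_deed → ¬stand_down); contrapositively O(stand_down → disclose_deed). Since O(stand_down) holds, K gives O(disclose_deed).
Premises 2, 8, 9, 10 do not contribute to this derivation.
Hence disclose_deed is obligatory.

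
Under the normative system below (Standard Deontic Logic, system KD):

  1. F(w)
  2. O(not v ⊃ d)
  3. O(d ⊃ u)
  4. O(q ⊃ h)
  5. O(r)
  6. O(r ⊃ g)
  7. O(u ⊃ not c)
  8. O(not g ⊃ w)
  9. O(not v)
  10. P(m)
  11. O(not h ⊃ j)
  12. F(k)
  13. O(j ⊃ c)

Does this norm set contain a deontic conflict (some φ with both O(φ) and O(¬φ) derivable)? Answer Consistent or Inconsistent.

Consistent

Premise 8 is O(not g ⊃ w), but O(not g) is not derivable from the premises, so it does not yield O(w).
So O(w) is not derivable, and the apparent clash with O(not w) does not arise.
A world satisfying every obligation exists (e.g. c=false, d=true, g=true, h=true, j=false, k=false, m=false, q=false, r=true, u=true, v=false, w=false); no atom is both obligatory and forbidden, so the set is consistent.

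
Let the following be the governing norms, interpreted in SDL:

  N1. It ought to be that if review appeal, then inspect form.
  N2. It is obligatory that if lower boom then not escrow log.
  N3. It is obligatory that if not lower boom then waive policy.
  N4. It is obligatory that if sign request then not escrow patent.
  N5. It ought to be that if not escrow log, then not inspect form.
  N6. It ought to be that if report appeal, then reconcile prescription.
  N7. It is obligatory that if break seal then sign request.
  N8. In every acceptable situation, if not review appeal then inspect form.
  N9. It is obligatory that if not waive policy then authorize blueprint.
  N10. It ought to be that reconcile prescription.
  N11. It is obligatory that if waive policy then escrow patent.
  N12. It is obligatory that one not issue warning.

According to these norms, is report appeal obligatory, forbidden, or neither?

Premise 6 is O(report_appeal → reconcile_prescription); even if O(reconcile_prescription) held, inferring O(report_appeal) would be affirming the consequent — invalid.
No premise or chain of K-axiom applications forces O(report_appeal), and none forces O(¬report_appeal). So report_appeal is neither obligatory nor forbidden under these norms.

Neither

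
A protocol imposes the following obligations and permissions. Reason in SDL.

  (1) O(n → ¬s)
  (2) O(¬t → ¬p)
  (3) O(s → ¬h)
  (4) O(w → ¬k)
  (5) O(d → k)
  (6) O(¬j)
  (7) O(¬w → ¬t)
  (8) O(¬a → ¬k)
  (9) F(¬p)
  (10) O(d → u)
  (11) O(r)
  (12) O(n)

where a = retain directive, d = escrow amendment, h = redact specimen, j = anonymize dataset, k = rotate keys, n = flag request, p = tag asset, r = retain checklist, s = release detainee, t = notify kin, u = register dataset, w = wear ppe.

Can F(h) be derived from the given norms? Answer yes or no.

Premise 3 is O(s → ¬h), but O(s) is not derivable from the premises, so it does not yield O(¬h).
No other premise forces O(¬h). An ideal world satisfying every premise can still have h true, so F(h) is not derivable.

No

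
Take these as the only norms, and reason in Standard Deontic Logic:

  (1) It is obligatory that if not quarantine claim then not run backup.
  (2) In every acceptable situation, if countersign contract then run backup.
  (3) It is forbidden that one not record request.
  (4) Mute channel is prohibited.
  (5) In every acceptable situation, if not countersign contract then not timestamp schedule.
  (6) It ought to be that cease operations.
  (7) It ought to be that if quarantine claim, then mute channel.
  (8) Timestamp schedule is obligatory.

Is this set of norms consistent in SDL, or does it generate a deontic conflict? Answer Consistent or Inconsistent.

Inconsistent

From premise 8 we have O(timestamp_schedule).
Premise 5, O(¬countersign_contract → ¬timestamp_schedule), contraposes to O(timestamp_schedule → countersign_contract); with O(timestamp_schedule) we get O(countersign_contract).
Premise 2 is O(countersign_contract → run_backup); since O(countersign_contract), deontic closure gives O(run_backup).
Premise 1 is O(¬quarantine_claim → ¬run_backup); contrapositively O(run_backup → quarantine_claim). Since O(run_backup) holds, K gives O(quarantine_claim).
From O(quarantine_claim) and premise 7, O(quarantine_claim → mute_channel), we obtain O(mute_channel).
But premise 4, F(mute_channel), means O(¬mute_channel).
We now have both O(mute_channel) and O(¬mute_channel) — mute_channel is simultaneously obligatory and forbidden, violating the D-axiom.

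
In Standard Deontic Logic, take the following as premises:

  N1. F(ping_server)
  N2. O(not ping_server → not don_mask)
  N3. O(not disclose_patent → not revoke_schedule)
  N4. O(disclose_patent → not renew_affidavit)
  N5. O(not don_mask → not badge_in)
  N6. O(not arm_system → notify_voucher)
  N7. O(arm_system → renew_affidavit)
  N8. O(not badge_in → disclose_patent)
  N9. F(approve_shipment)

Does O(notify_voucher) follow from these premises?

Yes

F(ping_server) at premise 1 means O(not ping_server).
Premise 2 is O(not ping_server → not don_mask); since O(not ping_server), deontic closure gives O(not don_mask).
Applying K to premise 5 (O(not don_mask → not badge_in)) and O(not don_mask) yields O(not badge_in).
Premise 8 is O(not badge_in → disclose_patent); since O(not badge_in), deontic closure gives O(disclose_patent).
From O(disclose_patent) and premise 4, O(disclose_patent → not renew_affidavit), we obtain O(not renew_affidavit).
The contrapositive of premise 7 (O(arm_system → renew_affidavit)) is O(not renew_affidavit → not arm_system), and O(not renew_affidavit) is already established, so O(not arm_system).
From O(not arm_system) and premise 6, O(not arm_system → notify_voucher), we obtain O(notify_voucher).
Premises 3, 9 do not contribute to this derivation.
So O(notify_voucher) follows.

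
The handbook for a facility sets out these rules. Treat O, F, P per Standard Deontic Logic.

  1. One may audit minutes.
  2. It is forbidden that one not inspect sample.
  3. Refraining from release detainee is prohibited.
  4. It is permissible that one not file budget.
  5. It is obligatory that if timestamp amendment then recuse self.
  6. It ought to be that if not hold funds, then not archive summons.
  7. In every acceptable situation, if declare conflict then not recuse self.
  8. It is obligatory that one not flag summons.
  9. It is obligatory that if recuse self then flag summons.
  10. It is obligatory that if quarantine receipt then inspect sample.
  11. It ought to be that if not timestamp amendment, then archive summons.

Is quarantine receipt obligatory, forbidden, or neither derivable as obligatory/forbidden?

Neither

Premise 10 is O(quarantine_receipt → inspect_sample); even if O(inspect_sample) held, inferring O(quarantine_receipt) would be affirming the consequent — invalid.
No premise or chain of K-axiom applications forces O(quarantine_receipt), and none forces O(¬quarantine_receipt). So quarantine_receipt is neither obligatory nor forbidden under these norms.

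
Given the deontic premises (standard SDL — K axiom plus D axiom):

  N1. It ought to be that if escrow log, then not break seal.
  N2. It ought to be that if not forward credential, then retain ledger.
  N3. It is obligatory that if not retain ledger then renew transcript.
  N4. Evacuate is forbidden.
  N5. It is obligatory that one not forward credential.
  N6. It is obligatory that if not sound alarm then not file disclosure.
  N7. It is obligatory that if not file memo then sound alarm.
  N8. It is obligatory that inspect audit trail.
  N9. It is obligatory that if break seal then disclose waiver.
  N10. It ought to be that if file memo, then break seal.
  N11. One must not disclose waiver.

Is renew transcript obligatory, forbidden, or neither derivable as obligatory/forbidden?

Premise 3 is O(¬retain_ledger → renew_transcript), but O(¬retain_ledger) is not derivable from the premises, so it does not yield O(renew_transcript).
No premise or chain of K-axiom applications forces O(renew_transcript), and none forces O(¬renew_transcript). So renew_transcript is neither obligatory nor forbidden under these norms.

Neither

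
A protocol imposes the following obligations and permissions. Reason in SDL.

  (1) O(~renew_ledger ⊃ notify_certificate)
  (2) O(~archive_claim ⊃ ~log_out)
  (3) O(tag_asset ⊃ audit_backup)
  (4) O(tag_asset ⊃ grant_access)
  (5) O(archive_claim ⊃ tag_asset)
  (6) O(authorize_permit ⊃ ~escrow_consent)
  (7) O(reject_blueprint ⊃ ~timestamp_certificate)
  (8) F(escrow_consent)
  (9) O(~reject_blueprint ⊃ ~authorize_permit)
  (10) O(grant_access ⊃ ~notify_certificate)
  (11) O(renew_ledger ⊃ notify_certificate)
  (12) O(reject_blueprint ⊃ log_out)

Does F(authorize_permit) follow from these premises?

Yes

Premises 11 and 1 are O(renew_ledger ⊃ notify_certificate) and O(~renew_ledger ⊃ notify_certificate); every ideal world satisfies renew_ledger or ~renew_ledger, so in either case notify_certificate holds — hence O(notify_certificate).
The contrapositive of premise 10 (O(grant_access ⊃ ~notify_certificate)) is O(notify_certificate ⊃ ~grant_access), and O(notify_certificate) is already established, so O(~grant_access).
Premise 4 is O(tag_asset ⊃ grant_access); contrapositively O(~grant_access ⊃ ~tag_asset). Since O(~grant_access) holds, K gives O(~tag_asset).
Premise 5, O(archive_claim ⊃ tag_asset), contraposes to O(~tag_asset ⊃ ~archive_claim); with O(~tag_asset) we get O(~archive_claim).
Premise 2 is O(~archive_claim ⊃ ~log_out); since O(~archive_claim), deontic closure gives O(~log_out).
Premise 12, O(reject_blueprint ⊃ log_out), contraposes to O(~log_out ⊃ ~reject_blueprint); with O(~log_out) we get O(~reject_blueprint).
Applying K to premise 9 (O(~reject_blueprint ⊃ ~authorize_permit)) and O(~reject_blueprint) yields O(~authorize_permit).
Premises 3, 6, 7, 8 do not contribute to this derivation.
So O(~authorize_permit) holds, i.e. F(authorize_permit). The claim follows.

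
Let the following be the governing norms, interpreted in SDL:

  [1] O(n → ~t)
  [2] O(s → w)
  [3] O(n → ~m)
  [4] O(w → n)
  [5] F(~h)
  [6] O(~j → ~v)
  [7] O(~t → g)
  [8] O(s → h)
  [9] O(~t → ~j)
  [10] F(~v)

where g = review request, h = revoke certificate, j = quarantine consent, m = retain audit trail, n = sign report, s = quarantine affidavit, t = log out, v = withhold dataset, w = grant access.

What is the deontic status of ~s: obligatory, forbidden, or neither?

F(~v) at premise 10 means O(v).
The contrapositive of premise 6 (O(~j → ~v)) is O(v → j), and O(v) is already established, so O(j).
The contrapositive of premise 9 (O(~t → ~j)) is O(j → t), and O(j) is already established, so O(t).
The contrapositive of premise 1 (O(n → ~t)) is O(t → ~n), and O(t) is already established, so O(~n).
Premise 4, O(w → n), contraposes to O(~n → ~w); with O(~n) we get O(~w).
Premise 2 is O(s → w); contrapositively O(~w → ~s). Since O(~w) holds, K gives O(~s).
Premises 3, 5, 7, 8 do not contribute to this derivation.
Hence ~s is obligatory.

Obligatory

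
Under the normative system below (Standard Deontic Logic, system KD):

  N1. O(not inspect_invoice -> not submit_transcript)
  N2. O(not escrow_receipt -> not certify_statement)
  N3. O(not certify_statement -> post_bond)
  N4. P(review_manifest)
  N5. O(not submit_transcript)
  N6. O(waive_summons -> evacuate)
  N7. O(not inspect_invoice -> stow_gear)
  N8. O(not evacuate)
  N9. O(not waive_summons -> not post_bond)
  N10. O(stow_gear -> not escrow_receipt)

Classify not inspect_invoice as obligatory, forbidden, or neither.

Forbidden

Premise 8 states O(not evacuate) outright.
The contrapositive of premise 6 (O(waive_summons -> evacuate)) is O(not evacuate -> not waive_summons), and O(not evacuate) is already established, so O(not waive_summons).
Premise 9 is O(not waive_summons -> not post_bond); since O(not waive_summons), deontic closure gives O(not post_bond).
Premise 3, O(not certify_statement -> post_bond), contraposes to O(not post_bond -> certify_statement); with O(not post_bond) we get O(certify_statement).
Premise 2, O(not escrow_receipt -> not certify_statement), contraposes to O(certify_statement -> escrow_receipt); with O(certify_statement) we get O(escrow_receipt).
Premise 10 is O(stow_gear -> not escrow_receipt); contrapositively O(escrow_receipt -> not stow_gear). Since O(escrow_receipt) holds, K gives O(not stow_gear).
Premise 7, O(not inspect_invoice -> stow_gear), contraposes to O(not stow_gear -> inspect_invoice); with O(not stow_gear) we get O(inspect_invoice).
Premises 1, 4, 5 do not contribute to this derivation.
Thus O(inspect_invoice), which is F(not inspect_invoice): not inspect_invoice is forbidden.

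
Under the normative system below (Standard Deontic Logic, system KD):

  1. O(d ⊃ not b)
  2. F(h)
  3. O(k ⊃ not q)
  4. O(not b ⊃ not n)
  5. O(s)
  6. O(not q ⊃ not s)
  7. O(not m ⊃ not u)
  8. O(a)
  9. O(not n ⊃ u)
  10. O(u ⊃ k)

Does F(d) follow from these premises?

Yes

Premise 5 states O(s) outright.
Premise 6, O(not q ⊃ not s), contraposes to O(s ⊃ q); with O(s) we get O(q).
The contrapositive of premise 3 (O(k ⊃ not q)) is O(q ⊃ not k), and O(q) is already established, so O(not k).
Premise 10, O(u ⊃ k), contraposes to O(not k ⊃ not u); with O(not k) we get O(not u).
Premise 9, O(not n ⊃ u), contraposes to O(not u ⊃ n); with O(not u) we get O(n).
Premise 4, O(not b ⊃ not n), contraposes to O(n ⊃ b); with O(n) we get O(b).
Premise 1, O(d ⊃ not b), contraposes to O(b ⊃ not d); with O(b) we get O(not d).
Premises 2, 7, 8 do not contribute to this derivation.
So O(not d) holds, i.e. F(d). The claim follows.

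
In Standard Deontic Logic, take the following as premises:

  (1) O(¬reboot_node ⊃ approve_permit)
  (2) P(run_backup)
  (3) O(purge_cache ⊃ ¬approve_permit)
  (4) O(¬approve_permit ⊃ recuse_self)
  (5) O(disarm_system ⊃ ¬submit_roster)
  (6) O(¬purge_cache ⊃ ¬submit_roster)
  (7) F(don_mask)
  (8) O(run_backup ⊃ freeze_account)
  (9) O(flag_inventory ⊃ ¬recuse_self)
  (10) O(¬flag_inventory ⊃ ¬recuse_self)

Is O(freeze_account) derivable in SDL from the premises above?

No

Premise 8 is O(run_backup ⊃ freeze_account), but O(run_backup) is not derivable from the premises (the permission P(run_backup) asserts only ¬O(¬run_backup), not O(run_backup)), so it does not yield O(freeze_account).
No other premise forces O(freeze_account). An ideal world satisfying every premise can still have freeze_account false, so O(freeze_account) is not derivable.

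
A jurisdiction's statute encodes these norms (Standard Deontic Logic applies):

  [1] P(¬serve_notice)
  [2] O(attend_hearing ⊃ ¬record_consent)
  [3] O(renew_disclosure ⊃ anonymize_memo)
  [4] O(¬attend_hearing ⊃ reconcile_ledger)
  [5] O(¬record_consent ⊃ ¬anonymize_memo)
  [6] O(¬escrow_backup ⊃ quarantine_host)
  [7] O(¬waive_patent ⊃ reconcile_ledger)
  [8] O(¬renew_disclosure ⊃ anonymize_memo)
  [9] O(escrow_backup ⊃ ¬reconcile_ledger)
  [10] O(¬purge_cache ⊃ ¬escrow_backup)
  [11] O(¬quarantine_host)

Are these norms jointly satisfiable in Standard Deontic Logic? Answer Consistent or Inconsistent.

Inconsistent

Premises 3 and 8 cover both cases: O(renew_disclosure ⊃ anonymize_memo) and O(¬renew_disclosure ⊃ anonymize_memo). Since renew_disclosure ∨ ¬renew_disclosure is a tautology, O(anonymize_memo) follows.
Premise 5 is O(¬record_consent ⊃ ¬anonymize_memo); contrapositively O(anonymize_memo ⊃ record_consent). Since O(anonymize_memo) holds, K gives O(record_consent).
The contrapositive of premise 2 (O(attend_hearing ⊃ ¬record_consent)) is O(record_consent ⊃ ¬attend_hearing), and O(record_consent) is already established, so O(¬attend_hearing).
Premise 4 is O(¬attend_hearing ⊃ reconcile_ledger); since O(¬attend_hearing), deontic closure gives O(reconcile_ledger).
Premise 9 is O(escrow_backup ⊃ ¬reconcile_ledger); contrapositively O(reconcile_ledger ⊃ ¬escrow_backup). Since O(reconcile_ledger) holds, K gives O(¬escrow_backup).
Applying K to premise 6 (O(¬escrow_backup ⊃ quarantine_host)) and O(¬escrow_backup) yields O(quarantine_host).
Yet premise 11 states O(¬quarantine_host).
We now have both O(quarantine_host) and O(¬quarantine_host) — quarantine_host is simultaneously obligatory and forbidden, violating the D-axiom.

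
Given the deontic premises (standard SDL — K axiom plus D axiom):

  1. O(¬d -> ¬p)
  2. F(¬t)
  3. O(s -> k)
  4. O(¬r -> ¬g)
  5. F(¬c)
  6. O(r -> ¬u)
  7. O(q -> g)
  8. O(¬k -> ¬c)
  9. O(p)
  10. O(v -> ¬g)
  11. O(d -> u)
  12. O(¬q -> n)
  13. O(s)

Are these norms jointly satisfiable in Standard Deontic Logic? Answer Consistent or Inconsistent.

Premise 8 is O(¬k -> ¬c), but O(¬k) is not derivable from the premises, so it does not yield O(¬c).
So O(¬c) is not derivable, and the apparent clash with O(c) does not arise.
A world satisfying every obligation exists (e.g. c=true, d=true, g=false, k=true, n=true, p=true, q=false, r=false, s=true, t=true, u=true, v=false); no atom is both obligatory and forbidden, so the set is consistent.

Consistent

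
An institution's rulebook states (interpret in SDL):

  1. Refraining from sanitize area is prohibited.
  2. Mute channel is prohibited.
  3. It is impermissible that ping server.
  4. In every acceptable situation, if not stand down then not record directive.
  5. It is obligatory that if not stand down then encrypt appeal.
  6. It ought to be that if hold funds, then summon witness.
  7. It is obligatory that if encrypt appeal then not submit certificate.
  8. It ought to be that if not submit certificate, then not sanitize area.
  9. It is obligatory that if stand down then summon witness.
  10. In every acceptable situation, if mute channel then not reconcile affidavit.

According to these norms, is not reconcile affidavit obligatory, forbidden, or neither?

Premise 10 is O(mute_channel → ¬reconcile_affidavit), but O(mute_channel) is not derivable from the premises, so it does not yield O(¬reconcile_affidavit).
No premise or chain of K-axiom applications forces O(¬reconcile_affidavit), and none forces O(reconcile_affidavit). So ¬reconcile_affidavit is neither obligatory nor forbidden under these norms.

Neither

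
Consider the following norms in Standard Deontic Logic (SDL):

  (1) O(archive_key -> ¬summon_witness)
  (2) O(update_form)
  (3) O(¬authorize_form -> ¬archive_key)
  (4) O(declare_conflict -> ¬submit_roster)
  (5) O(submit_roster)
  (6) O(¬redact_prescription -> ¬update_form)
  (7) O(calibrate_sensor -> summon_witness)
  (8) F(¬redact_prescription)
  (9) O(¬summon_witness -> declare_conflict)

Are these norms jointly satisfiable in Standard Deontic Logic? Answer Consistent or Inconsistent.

Consistent

Premise 6 is O(¬redact_prescription -> ¬update_form), but O(¬redact_prescription) is not derivable from the premises, so it does not yield O(¬update_form).
So O(¬update_form) is not derivable, and the apparent clash with O(update_form) does not arise.
A world satisfying every obligation exists (e.g. archive_key=false, authorize_form=false, calibrate_sensor=false, declare_conflict=false, redact_prescription=true, submit_roster=true, summon_witness=true, update_form=true); no atom is both obligatory and forbidden, so the set is consistent.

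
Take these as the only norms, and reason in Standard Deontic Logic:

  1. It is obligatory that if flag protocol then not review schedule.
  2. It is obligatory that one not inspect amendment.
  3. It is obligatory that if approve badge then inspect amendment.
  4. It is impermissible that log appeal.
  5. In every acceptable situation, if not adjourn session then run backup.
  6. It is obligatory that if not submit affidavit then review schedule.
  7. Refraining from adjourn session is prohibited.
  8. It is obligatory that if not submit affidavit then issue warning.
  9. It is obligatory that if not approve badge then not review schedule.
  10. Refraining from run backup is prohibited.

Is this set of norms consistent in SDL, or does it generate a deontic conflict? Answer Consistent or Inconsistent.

Premise 5 is O(¬adjourn_session → run_backup); even if O(run_backup) held, inferring O(¬adjourn_session) would be affirming the consequent — invalid.
So O(¬adjourn_session) is not derivable, and the apparent clash with O(adjourn_session) does not arise.
A world satisfying every obligation exists (e.g. adjourn_session=true, approve_badge=false, flag_protocol=false, inspect_amendment=false, issue_warning=false, log_appeal=false, review_schedule=false, run_backup=true, submit_affidavit=true); no atom is both obligatory and forbidden, so the set is consistent.

Consistent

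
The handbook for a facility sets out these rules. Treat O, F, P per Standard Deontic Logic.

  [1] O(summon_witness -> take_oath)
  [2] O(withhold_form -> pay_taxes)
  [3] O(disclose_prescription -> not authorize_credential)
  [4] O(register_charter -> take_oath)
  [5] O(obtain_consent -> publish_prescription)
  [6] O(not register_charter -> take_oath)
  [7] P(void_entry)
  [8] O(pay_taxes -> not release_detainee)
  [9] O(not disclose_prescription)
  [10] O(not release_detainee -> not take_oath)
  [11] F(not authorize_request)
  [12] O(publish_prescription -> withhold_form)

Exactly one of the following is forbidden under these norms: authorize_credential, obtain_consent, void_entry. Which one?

By case analysis on not register_charter: premise 6 gives O(not register_charter -> take_oath) and premise 4 gives O(register_charter -> take_oath), so O(take_oath) either way.
The contrapositive of premise 10 (O(not release_detainee -> not take_oath)) is O(take_oath -> release_detainee), and O(take_oath) is already established, so O(release_detainee).
Premise 8 is O(pay_taxes -> not release_detainee); contrapositively O(release_detainee -> not pay_taxes). Since O(release_detainee) holds, K gives O(not pay_taxes).
Premise 2, O(withhold_form -> pay_taxes), contraposes to O(not pay_taxes -> not withhold_form); with O(not pay_taxes) we get O(not withhold_form).
Premise 12 is O(publish_prescription -> withhold_form); contrapositively O(not withhold_form -> not publish_prescription). Since O(not withhold_form) holds, K gives O(not publish_prescription).
Premise 5, O(obtain_consent -> publish_prescription), contraposes to O(not publish_prescription -> not obtain_consent); with O(not publish_prescription) we get O(not obtain_consent).
So O(not obtain_consent) holds, i.e. obtain_consent is forbidden. None of the other listed options is forbidden under the premises.

obtain_consent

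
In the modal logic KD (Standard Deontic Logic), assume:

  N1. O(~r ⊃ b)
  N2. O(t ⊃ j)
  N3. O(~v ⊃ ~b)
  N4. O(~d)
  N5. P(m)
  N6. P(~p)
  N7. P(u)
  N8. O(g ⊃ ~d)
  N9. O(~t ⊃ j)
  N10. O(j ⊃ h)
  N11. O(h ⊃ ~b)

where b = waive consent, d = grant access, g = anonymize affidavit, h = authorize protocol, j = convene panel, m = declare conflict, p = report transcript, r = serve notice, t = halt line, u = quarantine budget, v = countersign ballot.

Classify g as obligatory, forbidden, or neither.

Premise 8 is O(g ⊃ ~d); even if O(~d) held, inferring O(g) would be affirming the consequent — invalid.
No premise or chain of K-axiom applications forces O(g), and none forces O(~g). So g is neither obligatory nor forbidden under these norms.

Neither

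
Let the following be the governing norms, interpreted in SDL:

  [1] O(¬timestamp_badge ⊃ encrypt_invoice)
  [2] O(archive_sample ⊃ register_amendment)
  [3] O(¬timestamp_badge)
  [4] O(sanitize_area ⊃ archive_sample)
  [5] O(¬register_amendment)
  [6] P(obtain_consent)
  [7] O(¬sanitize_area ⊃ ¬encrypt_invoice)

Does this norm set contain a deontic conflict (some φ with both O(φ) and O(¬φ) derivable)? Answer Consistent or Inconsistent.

Premise 3 states O(¬timestamp_badge) outright.
From O(¬timestamp_badge) and premise 1, O(¬timestamp_badge ⊃ encrypt_invoice), we obtain O(encrypt_invoice).
Premise 7, O(¬sanitize_area ⊃ ¬encrypt_invoice), contraposes to O(encrypt_invoice ⊃ sanitize_area); with O(encrypt_invoice) we get O(sanitize_area).
With premise 4, O(sanitize_area ⊃ archive_sample), the K-axiom yields O(archive_sample).
With premise 2, O(archive_sample ⊃ register_amendment), the K-axiom yields O(register_amendment).
But premise 5 directly asserts O(¬register_amendment).
We now have both O(register_amendment) and O(¬register_amendment) — register_amendment is simultaneously obligatory and forbidden, violating the D-axiom.

Inconsistent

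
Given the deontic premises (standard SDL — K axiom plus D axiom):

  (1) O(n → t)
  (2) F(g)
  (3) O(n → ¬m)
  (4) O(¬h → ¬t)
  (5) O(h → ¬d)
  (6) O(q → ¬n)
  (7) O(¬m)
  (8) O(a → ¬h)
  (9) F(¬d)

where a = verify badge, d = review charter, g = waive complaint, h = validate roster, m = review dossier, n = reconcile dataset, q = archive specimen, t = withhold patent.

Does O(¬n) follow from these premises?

Premise 9 is F(¬d), i.e. O(d).
Premise 5 is O(h → ¬d); contrapositively O(d → ¬h). Since O(d) holds, K gives O(¬h).
From O(¬h) and premise 4, O(¬h → ¬t), we obtain O(¬t).
Premise 1 is O(n → t); contrapositively O(¬t → ¬n). Since O(¬t) holds, K gives O(¬n).
Premises 2, 3, 6, 7, 8 do not contribute to this derivation.
So O(¬n) follows.

Yes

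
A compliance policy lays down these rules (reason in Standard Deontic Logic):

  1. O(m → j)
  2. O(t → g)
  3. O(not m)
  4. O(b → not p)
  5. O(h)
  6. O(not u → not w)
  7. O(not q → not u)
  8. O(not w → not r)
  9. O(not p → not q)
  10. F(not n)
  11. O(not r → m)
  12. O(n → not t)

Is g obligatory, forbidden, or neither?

Neither

Premise 2 is O(t → g), but O(t) is not derivable from the premises, so it does not yield O(g).
No premise or chain of K-axiom applications forces O(g), and none forces O(not g). So g is neither obligatory nor forbidden under these norms.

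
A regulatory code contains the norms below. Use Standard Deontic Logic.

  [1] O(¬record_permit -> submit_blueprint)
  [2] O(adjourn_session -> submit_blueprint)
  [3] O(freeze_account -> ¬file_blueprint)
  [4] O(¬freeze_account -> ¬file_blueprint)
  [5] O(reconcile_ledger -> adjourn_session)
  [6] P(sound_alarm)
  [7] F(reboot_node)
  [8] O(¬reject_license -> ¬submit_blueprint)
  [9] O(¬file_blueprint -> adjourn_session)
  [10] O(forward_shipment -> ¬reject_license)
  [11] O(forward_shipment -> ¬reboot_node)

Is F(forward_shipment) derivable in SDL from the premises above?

By case analysis on freeze_account: premise 3 gives O(freeze_account -> ¬file_blueprint) and premise 4 gives O(¬freeze_account -> ¬file_blueprint), so O(¬file_blueprint) either way.
Applying K to premise 9 (O(¬file_blueprint -> adjourn_session)) and O(¬file_blueprint) yields O(adjourn_session).
From O(adjourn_session) and premise 2, O(adjourn_session -> submit_blueprint), we obtain O(submit_blueprint).
Premise 8, O(¬reject_license -> ¬submit_blueprint), contraposes to O(submit_blueprint -> reject_license); with O(submit_blueprint) we get O(reject_license).
Premise 10, O(forward_shipment -> ¬reject_license), contraposes to O(reject_license -> ¬forward_shipment); with O(reject_license) we get O(¬forward_shipment).
Premises 1, 5, 6, 7, 11 do not contribute to this derivation.
So O(¬forward_shipment) holds, i.e. F(forward_shipment). The claim follows.

Yes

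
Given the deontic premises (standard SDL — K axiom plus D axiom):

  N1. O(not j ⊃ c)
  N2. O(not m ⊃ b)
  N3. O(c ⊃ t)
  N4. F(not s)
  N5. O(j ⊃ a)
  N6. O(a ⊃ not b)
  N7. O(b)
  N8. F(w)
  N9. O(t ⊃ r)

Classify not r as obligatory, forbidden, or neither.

Forbidden

From premise 7 we have O(b).
Premise 6 is O(a ⊃ not b); contrapositively O(b ⊃ not a). Since O(b) holds, K gives O(not a).
Premise 5, O(j ⊃ a), contraposes to O(not a ⊃ not j); with O(not a) we get O(not j).
From O(not j) and premise 1, O(not j ⊃ c), we obtain O(c).
From O(c) and premise 3, O(c ⊃ t), we obtain O(t).
Applying K to premise 9 (O(t ⊃ r)) and O(t) yields O(r).
Premises 2, 4, 8 do not contribute to this derivation.
Thus O(r), which is F(not r): not r is forbidden.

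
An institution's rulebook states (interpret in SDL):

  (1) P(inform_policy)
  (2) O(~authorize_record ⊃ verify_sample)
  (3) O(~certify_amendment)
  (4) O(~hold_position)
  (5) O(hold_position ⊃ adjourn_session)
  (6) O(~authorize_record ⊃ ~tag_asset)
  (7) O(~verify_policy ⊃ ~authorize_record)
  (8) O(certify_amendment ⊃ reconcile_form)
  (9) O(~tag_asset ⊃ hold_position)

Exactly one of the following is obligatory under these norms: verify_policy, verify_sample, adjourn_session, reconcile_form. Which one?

Premise 4 states O(~hold_position) outright.
Premise 9 is O(~tag_asset ⊃ hold_position); contrapositively O(~hold_position ⊃ tag_asset). Since O(~hold_position) holds, K gives O(tag_asset).
Premise 6 is O(~authorize_record ⊃ ~tag_asset); contrapositively O(tag_asset ⊃ authorize_record). Since O(tag_asset) holds, K gives O(authorize_record).
Premise 7, O(~verify_policy ⊃ ~authorize_record), contraposes to O(authorize_record ⊃ verify_policy); with O(authorize_record) we get O(verify_policy).
So O(verify_policy) holds — verify_policy is obligatory. None of the other listed options is made obligatory by any chain of premises.

verify_policy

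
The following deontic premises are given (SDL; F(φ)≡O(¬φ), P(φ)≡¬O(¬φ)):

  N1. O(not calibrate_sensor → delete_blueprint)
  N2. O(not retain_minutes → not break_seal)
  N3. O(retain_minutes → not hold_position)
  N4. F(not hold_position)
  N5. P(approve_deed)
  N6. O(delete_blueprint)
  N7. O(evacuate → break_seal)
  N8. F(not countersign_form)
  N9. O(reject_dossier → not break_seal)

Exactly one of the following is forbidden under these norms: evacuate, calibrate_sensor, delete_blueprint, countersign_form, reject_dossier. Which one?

Premise 4 is F(not hold_position), i.e. O(hold_position).
The contrapositive of premise 3 (O(retain_minutes → not hold_position)) is O(hold_position → not retain_minutes), and O(hold_position) is already established, so O(not retain_minutes).
With premise 2, O(not retain_minutes → not break_seal), the K-axiom yields O(not break_seal).
Premise 7 is O(evacuate → break_seal); contrapositively O(not break_seal → not evacuate). Since O(not break_seal) holds, K gives O(not evacuate).
So O(not evacuate) holds, i.e. evacuate is forbidden. None of the other listed options is forbidden under the premises.

evacuate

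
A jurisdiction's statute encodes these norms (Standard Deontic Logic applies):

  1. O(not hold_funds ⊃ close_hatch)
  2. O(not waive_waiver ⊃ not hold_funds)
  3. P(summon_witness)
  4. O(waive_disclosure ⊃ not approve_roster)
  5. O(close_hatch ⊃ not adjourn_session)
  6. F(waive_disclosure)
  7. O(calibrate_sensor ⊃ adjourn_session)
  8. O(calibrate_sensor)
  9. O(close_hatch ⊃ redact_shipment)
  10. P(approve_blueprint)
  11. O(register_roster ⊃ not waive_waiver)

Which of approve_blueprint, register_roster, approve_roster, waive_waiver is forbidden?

register_roster

From premise 8 we have O(calibrate_sensor).
From O(calibrate_sensor) and premise 7, O(calibrate_sensor ⊃ adjourn_session), we obtain O(adjourn_session).
Premise 5, O(close_hatch ⊃ not adjourn_session), contraposes to O(adjourn_session ⊃ not close_hatch); with O(adjourn_session) we get O(not close_hatch).
The contrapositive of premise 1 (O(not hold_funds ⊃ close_hatch)) is O(not close_hatch ⊃ hold_funds), and O(not close_hatch) is already established, so O(hold_funds).
Premise 2 is O(not waive_waiver ⊃ not hold_funds); contrapositively O(hold_funds ⊃ waive_waiver). Since O(hold_funds) holds, K gives O(waive_waiver).
Premise 11 is O(register_roster ⊃ not waive_waiver); contrapositively O(waive_waiver ⊃ not register_roster). Since O(waive_waiver) holds, K gives O(not register_roster).
So O(not register_roster) holds, i.e. register_roster is forbidden. None of the other listed options is forbidden under the premises.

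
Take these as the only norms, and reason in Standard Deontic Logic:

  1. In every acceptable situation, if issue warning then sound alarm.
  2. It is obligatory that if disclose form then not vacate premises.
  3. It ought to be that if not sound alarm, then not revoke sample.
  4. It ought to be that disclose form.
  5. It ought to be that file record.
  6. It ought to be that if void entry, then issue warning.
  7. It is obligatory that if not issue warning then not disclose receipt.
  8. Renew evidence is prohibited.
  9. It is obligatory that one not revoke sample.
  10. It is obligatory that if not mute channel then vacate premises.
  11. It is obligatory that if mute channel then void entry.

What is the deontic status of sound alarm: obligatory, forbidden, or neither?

Obligatory

Premise 4 states O(disclose_form) outright.
With premise 2, O(disclose_form → ¬vacate_premises), the K-axiom yields O(¬vacate_premises).
Premise 10, O(¬mute_channel → vacate_premises), contraposes to O(¬vacate_premises → mute_channel); with O(¬vacate_premises) we get O(mute_channel).
Applying K to premise 11 (O(mute_channel → void_entry)) and O(mute_channel) yields O(void_entry).
Applying K to premise 6 (O(void_entry → issue_warning)) and O(void_entry) yields O(issue_warning).
From O(issue_warning) and premise 1, O(issue_warning → sound_alarm), we obtain O(sound_alarm).
Premises 3, 5, 7, 8, 9 do not contribute to this derivation.
Hence sound_alarm is obligatory.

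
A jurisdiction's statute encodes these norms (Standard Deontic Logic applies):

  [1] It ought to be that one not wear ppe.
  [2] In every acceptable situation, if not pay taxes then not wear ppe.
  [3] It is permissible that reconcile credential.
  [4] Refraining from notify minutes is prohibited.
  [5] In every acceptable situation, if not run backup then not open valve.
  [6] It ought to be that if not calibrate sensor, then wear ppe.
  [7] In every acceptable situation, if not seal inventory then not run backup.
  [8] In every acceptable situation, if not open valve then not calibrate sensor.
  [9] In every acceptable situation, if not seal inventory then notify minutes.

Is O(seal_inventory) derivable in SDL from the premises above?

Premise 1 states O(¬wear_ppe) outright.
The contrapositive of premise 6 (O(¬calibrate_sensor → wear_ppe)) is O(¬wear_ppe → calibrate_sensor), and O(¬wear_ppe) is already established, so O(calibrate_sensor).
The contrapositive of premise 8 (O(¬open_valve → ¬calibrate_sensor)) is O(calibrate_sensor → open_valve), and O(calibrate_sensor) is already established, so O(open_valve).
Premise 5 is O(¬run_backup → ¬open_valve); contrapositively O(open_valve → run_backup). Since O(open_valve) holds, K gives O(run_backup).
Premise 7, O(¬seal_inventory → ¬run_backup), contraposes to O(run_backup → seal_inventory); with O(run_backup) we get O(seal_inventory).
Premises 2, 3, 4, 9 do not contribute to this derivation.
So O(seal_inventory) follows.

Yes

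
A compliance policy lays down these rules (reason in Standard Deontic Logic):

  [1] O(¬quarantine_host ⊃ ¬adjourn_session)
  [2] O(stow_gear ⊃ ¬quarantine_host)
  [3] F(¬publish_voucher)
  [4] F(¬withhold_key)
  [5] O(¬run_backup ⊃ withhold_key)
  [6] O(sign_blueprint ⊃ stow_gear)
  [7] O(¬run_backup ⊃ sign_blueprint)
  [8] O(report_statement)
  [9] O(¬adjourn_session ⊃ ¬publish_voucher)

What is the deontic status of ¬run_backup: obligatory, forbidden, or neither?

Forbidden

F(¬publish_voucher) at premise 3 means O(publish_voucher).
The contrapositive of premise 9 (O(¬adjourn_session ⊃ ¬publish_voucher)) is O(publish_voucher ⊃ adjourn_session), and O(publish_voucher) is already established, so O(adjourn_session).
The contrapositive of premise 1 (O(¬quarantine_host ⊃ ¬adjourn_session)) is O(adjourn_session ⊃ quarantine_host), and O(adjourn_session) is already established, so O(quarantine_host).
Premise 2, O(stow_gear ⊃ ¬quarantine_host), contraposes to O(quarantine_host ⊃ ¬stow_gear); with O(quarantine_host) we get O(¬stow_gear).
Premise 6, O(sign_blueprint ⊃ stow_gear), contraposes to O(¬stow_gear ⊃ ¬sign_blueprint); with O(¬stow_gear) we get O(¬sign_blueprint).
Premise 7, O(¬run_backup ⊃ sign_blueprint), contraposes to O(¬sign_blueprint ⊃ run_backup); with O(¬sign_blueprint) we get O(run_backup).
Premises 4, 5, 8 do not contribute to this derivation.
Thus O(run_backup), which is F(¬run_backup): ¬run_backup is forbidden.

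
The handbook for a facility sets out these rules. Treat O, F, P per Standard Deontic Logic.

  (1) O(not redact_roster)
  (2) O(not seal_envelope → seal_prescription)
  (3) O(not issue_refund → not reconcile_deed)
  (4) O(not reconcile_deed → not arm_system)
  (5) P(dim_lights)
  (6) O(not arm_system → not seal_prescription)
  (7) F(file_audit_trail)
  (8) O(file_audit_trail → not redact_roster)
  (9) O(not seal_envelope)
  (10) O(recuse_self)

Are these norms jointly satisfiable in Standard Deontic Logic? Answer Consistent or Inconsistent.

Consistent

Premise 8 is O(file_audit_trail → not redact_roster); even if O(not redact_roster) held, inferring O(file_audit_trail) would be affirming the consequent — invalid.
So O(file_audit_trail) is not derivable, and the apparent clash with O(not file_audit_trail) does not arise.
A world satisfying every obligation exists (e.g. arm_system=true, dim_lights=false, file_audit_trail=false, issue_refund=true, reconcile_deed=true, recuse_self=true, redact_roster=false, seal_envelope=false, seal_prescription=true); no atom is both obligatory and forbidden, so the set is consistent.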